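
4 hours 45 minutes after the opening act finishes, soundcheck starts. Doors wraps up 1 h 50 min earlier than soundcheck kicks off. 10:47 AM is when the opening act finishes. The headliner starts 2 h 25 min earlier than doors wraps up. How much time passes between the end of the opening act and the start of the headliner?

Soundcheck starts at 10:47 AM + 285 min = 3:32 PM.
Doors ends at 3:32 PM − 110 min = 1:42 PM.
The headliner starts at 1:42 PM − 145 min = 11:17 AM.
From 10:47 AM to 11:17 AM is 0.5 hours.

0.5 hours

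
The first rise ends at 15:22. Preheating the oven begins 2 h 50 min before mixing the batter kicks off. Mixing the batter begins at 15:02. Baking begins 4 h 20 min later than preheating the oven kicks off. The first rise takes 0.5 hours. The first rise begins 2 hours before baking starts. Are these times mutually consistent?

No

Preheating the oven starts at 15:02 − 170 min = 12:12.
Baking starts at 12:12 + 260 min = 16:32.
The first rise starts at 16:32 − 120 min = 14:32.
The first rise ends at 14:32 + 30 min = 15:02.
But the first rise is also said to end at 15:22 — a 20-minute conflict.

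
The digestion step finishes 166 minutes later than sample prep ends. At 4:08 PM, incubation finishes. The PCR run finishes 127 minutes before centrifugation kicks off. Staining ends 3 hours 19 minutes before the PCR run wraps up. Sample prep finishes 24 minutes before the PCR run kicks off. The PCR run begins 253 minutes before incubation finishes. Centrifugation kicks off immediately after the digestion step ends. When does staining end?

8:51 AM

The PCR run starts at 4:08 PM − 253 min = 11:55 AM.
Sample prep ends at 11:55 AM − 24 min = 11:31 AM.
The digestion step ends at 11:31 AM + 166 min = 2:17 PM.
So centrifugation starts at 2:17 PM.
The PCR run ends at 2:17 PM − 127 min = 12:10 PM.
Staining ends at 12:10 PM − 199 min = 8:51 AM.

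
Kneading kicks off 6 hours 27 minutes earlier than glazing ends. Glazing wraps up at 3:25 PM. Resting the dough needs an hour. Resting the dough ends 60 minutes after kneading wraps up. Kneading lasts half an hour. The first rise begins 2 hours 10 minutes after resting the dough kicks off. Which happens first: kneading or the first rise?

kneading

Kneading starts at 3:25 PM − 387 min = 8:58 AM.
Kneading ends at 8:58 AM + 30 min = 9:28 AM.
Resting the dough ends at 9:28 AM + 60 min = 10:28 AM.
Resting the dough starts at 10:28 AM − 60 min = 9:28 AM.
The first rise starts at 9:28 AM + 130 min = 11:38 AM.
Kneading starts at 8:58 AM and the first rise starts at 11:38 AM, so kneading is first.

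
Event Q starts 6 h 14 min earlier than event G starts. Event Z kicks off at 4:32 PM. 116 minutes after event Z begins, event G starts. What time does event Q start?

12:14 PM

Event G starts at 4:32 PM + 116 min = 6:28 PM.
Event Q starts at 6:28 PM − 374 min = 12:14 PM.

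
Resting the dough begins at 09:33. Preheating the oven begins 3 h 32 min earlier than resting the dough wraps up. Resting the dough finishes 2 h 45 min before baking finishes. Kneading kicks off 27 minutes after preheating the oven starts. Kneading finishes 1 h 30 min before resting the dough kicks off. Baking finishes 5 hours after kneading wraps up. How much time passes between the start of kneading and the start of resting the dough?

2 h 20 min

Kneading ends at 09:33 − 90 min = 08:03.
Baking ends at 08:03 + 300 min = 13:03.
Resting the dough ends at 13:03 − 165 min = 10:18.
Preheating the oven starts at 10:18 − 212 min = 06:46.
Kneading starts at 06:46 + 27 min = 07:13.
From 07:13 to 09:33 is 2 h 20 min.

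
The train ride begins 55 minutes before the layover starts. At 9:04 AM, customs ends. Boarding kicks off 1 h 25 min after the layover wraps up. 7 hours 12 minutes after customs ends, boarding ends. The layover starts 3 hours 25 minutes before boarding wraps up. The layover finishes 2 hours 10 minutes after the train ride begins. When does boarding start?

3:31 PM

Boarding ends at 9:04 AM + 432 min = 4:16 PM.
The layover starts at 4:16 PM − 205 min = 12:51 PM.
The train ride starts at 12:51 PM − 55 min = 11:56 AM.
The layover ends at 11:56 AM + 130 min = 2:06 PM.
Boarding starts at 2:06 PM + 85 min = 3:31 PM.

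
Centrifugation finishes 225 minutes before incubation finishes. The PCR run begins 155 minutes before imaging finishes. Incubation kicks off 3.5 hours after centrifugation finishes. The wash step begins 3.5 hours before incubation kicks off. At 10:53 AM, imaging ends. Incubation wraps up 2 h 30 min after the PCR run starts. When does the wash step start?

The PCR run starts at 10:53 AM − 155 min = 8:18 AM.
Incubation ends at 8:18 AM + 150 min = 10:48 AM.
Centrifugation ends at 10:48 AM − 225 min = 7:03 AM.
Incubation starts at 7:03 AM + 210 min = 10:33 AM.
The wash step starts at 10:33 AM − 210 min = 7:03 AM.

7:03 AM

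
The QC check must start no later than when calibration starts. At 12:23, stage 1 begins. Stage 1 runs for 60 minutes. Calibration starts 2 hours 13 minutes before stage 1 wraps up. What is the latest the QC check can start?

Stage 1 ends at 12:23 + 60 min = 13:23.
Calibration starts at 13:23 − 133 min = 11:10.
The QC check is bounded by calibration, so the latest it can start is 11:10.

11:10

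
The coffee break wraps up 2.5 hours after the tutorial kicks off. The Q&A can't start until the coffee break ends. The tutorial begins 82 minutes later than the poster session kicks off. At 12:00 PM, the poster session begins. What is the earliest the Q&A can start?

3:52 PM

The tutorial starts at 12:00 PM + 82 min = 1:22 PM.
The coffee break ends at 1:22 PM + 150 min = 3:52 PM.
The Q&A is bounded by the coffee break, so the earliest it can start is 3:52 PM.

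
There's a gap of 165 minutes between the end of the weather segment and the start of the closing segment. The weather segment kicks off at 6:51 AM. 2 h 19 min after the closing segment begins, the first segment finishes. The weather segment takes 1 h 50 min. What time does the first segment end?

The weather segment ends at 6:51 AM + 110 min = 8:41 AM.
The closing segment starts at 8:41 AM + 165 min = 11:26 AM.
The first segment ends at 11:26 AM + 139 min = 1:45 PM.

1:45 PM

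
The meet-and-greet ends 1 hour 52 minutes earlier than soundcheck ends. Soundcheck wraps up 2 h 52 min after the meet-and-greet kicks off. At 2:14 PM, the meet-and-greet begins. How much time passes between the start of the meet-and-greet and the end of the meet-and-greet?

Soundcheck ends at 2:14 PM + 172 min = 5:06 PM.
The meet-and-greet ends at 5:06 PM − 112 min = 3:14 PM.
From 2:14 PM to 3:14 PM is 60 minutes.

60 minutes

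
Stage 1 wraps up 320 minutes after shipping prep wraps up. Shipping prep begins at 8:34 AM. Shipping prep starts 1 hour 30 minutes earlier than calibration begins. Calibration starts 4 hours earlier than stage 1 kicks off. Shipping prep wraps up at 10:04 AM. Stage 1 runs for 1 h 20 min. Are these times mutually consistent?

Stage 1 ends at 10:04 AM + 320 min = 3:24 PM.
Stage 1 starts at 3:24 PM − 80 min = 2:04 PM.
Calibration starts at 2:04 PM − 240 min = 10:04 AM.
Shipping prep starts at 10:04 AM − 90 min = 8:34 AM.
That matches the stated 8:34 AM, so the schedule is consistent.

Yes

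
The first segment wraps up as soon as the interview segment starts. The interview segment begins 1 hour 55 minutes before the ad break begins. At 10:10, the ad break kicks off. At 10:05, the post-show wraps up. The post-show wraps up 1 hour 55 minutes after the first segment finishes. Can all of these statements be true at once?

No

The interview segment starts at 10:10 − 115 min = 08:15.
So the first segment ends at 08:15.
The post-show ends at 08:15 + 115 min = 10:10.
But the post-show is also said to end at 10:05 — a 5-minute conflict.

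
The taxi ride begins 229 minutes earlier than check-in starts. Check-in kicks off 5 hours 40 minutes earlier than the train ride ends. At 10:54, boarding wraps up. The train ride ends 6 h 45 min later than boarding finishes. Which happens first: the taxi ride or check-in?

the taxi ride

The train ride ends at 10:54 + 405 min = 17:39.
Check-in starts at 17:39 − 340 min = 11:59.
The taxi ride starts at 11:59 − 229 min = 08:10.
The taxi ride starts at 08:10 and check-in starts at 11:59, so the taxi ride is first.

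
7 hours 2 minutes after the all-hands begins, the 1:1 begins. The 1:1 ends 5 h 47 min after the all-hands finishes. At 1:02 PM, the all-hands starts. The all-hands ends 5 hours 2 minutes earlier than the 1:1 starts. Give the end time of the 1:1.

The 1:1 starts at 1:02 PM + 422 min = 8:04 PM.
The all-hands ends at 8:04 PM − 302 min = 3:02 PM.
The 1:1 ends at 3:02 PM + 347 min = 8:49 PM.

8:49 PM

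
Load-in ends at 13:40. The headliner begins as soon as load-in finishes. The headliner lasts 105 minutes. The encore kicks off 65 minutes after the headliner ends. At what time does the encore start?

16:30

The headliner starts at 13:40.
The headliner ends at 13:40 + 105 min = 15:25.
The encore starts at 15:25 + 65 min = 16:30.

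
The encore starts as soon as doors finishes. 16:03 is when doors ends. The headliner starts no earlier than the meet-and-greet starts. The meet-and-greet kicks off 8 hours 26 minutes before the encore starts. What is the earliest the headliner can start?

The encore starts at 16:03.
The meet-and-greet starts at 16:03 − 506 min = 07:37.
The headliner is bounded by the meet-and-greet, so the earliest it can start is 07:37.

07:37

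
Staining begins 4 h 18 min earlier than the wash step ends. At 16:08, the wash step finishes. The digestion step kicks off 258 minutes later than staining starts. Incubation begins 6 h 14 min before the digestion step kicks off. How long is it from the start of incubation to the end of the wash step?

Staining starts at 16:08 − 258 min = 11:50.
The digestion step starts at 11:50 + 258 min = 16:08.
Incubation starts at 16:08 − 374 min = 09:54.
From 09:54 to 16:08 is 374 minutes.

374 minutes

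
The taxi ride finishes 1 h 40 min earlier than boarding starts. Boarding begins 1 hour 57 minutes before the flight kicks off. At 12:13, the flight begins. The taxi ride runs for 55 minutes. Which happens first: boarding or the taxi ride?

the taxi ride

Boarding starts at 12:13 − 117 min = 10:16.
The taxi ride ends at 10:16 − 100 min = 08:36.
The taxi ride starts at 08:36 − 55 min = 07:41.
Boarding starts at 10:16 and the taxi ride starts at 07:41, so the taxi ride is first.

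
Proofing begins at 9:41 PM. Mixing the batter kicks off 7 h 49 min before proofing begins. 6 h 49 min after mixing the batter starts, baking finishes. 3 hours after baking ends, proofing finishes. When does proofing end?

11:41 PM

Mixing the batter starts at 9:41 PM − 469 min = 1:52 PM.
Baking ends at 1:52 PM + 409 min = 8:41 PM.
Proofing ends at 8:41 PM + 180 min = 11:41 PM.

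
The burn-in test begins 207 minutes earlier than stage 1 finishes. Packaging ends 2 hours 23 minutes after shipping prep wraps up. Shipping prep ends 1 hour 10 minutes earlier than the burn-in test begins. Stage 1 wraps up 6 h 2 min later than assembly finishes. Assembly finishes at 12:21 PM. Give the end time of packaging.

Stage 1 ends at 12:21 PM + 362 min = 6:23 PM.
The burn-in test starts at 6:23 PM − 207 min = 2:56 PM.
Shipping prep ends at 2:56 PM − 70 min = 1:46 PM.
Packaging ends at 1:46 PM + 143 min = 4:09 PM.

4:09 PM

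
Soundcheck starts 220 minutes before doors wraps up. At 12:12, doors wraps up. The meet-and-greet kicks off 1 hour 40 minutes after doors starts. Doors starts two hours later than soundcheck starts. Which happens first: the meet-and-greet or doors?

doors

Soundcheck starts at 12:12 − 220 min = 08:32.
Doors starts at 08:32 + 120 min = 10:32.
The meet-and-greet starts at 10:32 + 100 min = 12:12.
The meet-and-greet starts at 12:12 and doors starts at 10:32, so doors is first.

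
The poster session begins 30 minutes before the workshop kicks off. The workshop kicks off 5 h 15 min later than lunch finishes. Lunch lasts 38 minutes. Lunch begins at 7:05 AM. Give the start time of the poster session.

12:28 PM

Lunch ends at 7:05 AM + 38 min = 7:43 AM.
The workshop starts at 7:43 AM + 315 min = 12:58 PM.
The poster session starts at 12:58 PM − 30 min = 12:28 PM.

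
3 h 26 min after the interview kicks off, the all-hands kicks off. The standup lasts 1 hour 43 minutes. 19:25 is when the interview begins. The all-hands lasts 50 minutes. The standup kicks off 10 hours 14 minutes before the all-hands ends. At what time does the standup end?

The all-hands starts at 19:25 + 206 min = 22:51.
The all-hands ends at 22:51 + 50 min = 23:41.
The standup starts at 23:41 − 614 min = 13:27.
The standup ends at 13:27 + 103 min = 15:10.

15:10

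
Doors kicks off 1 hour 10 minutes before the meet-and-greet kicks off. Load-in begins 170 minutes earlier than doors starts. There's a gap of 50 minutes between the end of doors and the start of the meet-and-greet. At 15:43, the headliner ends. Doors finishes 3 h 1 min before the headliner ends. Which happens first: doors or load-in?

Doors ends at 15:43 − 181 min = 12:42.
The meet-and-greet starts at 12:42 + 50 min = 13:32.
Doors starts at 13:32 − 70 min = 12:22.
Load-in starts at 12:22 − 170 min = 09:32.
Doors starts at 12:22 and load-in starts at 09:32, so load-in is first.

load-in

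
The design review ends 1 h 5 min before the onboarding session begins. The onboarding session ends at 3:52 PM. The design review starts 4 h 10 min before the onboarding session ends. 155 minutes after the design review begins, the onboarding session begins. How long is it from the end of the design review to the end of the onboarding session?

The design review starts at 3:52 PM − 250 min = 11:42 AM.
The onboarding session starts at 11:42 AM + 155 min = 2:17 PM.
The design review ends at 2:17 PM − 65 min = 1:12 PM.
From 1:12 PM to 3:52 PM is 2 hours 40 minutes.

2 hours 40 minutes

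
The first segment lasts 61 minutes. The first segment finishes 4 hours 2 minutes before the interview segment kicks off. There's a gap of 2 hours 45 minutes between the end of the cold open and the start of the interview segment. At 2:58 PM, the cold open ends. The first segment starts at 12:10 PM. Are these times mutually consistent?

The interview segment starts at 2:58 PM + 165 min = 5:43 PM.
The first segment ends at 5:43 PM − 242 min = 1:41 PM.
The first segment starts at 1:41 PM − 61 min = 12:40 PM.
But the first segment is also said to start at 12:10 PM — a 30-minute conflict.

No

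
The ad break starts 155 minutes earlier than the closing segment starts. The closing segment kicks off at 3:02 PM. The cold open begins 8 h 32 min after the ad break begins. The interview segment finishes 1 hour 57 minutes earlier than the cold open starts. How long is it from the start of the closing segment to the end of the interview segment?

240 minutes

The ad break starts at 3:02 PM − 155 min = 12:27 PM.
The cold open starts at 12:27 PM + 512 min = 8:59 PM.
The interview segment ends at 8:59 PM − 117 min = 7:02 PM.
From 3:02 PM to 7:02 PM is 240 minutes.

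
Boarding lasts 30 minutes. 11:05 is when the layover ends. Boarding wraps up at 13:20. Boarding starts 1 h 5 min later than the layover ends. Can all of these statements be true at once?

No

Boarding starts at 11:05 + 65 min = 12:10.
Boarding ends at 12:10 + 30 min = 12:40.
But boarding is also said to end at 13:20 — a 40-minute conflict.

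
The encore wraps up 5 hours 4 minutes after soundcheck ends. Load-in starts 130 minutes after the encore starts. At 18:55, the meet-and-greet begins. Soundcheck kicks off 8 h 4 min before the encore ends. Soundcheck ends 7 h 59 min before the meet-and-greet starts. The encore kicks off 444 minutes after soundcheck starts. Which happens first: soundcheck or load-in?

Soundcheck ends at 18:55 − 479 min = 10:56.
The encore ends at 10:56 + 304 min = 16:00.
Soundcheck starts at 16:00 − 484 min = 07:56.
The encore starts at 07:56 + 444 min = 15:20.
Load-in starts at 15:20 + 130 min = 17:30.
Soundcheck starts at 07:56 and load-in starts at 17:30, so soundcheck is first.

soundcheck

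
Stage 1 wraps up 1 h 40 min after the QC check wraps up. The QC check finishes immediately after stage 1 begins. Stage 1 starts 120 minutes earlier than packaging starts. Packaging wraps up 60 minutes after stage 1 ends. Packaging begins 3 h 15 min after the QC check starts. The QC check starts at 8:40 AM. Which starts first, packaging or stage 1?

Packaging starts at 8:40 AM + 195 min = 11:55 AM.
Stage 1 starts at 11:55 AM − 120 min = 9:55 AM.
Packaging starts at 11:55 AM and stage 1 starts at 9:55 AM, so stage 1 is first.

stage 1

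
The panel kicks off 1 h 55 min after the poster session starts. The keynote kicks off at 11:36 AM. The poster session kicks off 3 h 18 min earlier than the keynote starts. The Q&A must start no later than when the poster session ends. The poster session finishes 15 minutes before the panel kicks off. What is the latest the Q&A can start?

The poster session starts at 11:36 AM − 198 min = 8:18 AM.
The panel starts at 8:18 AM + 115 min = 10:13 AM.
The poster session ends at 10:13 AM − 15 min = 9:58 AM.
The Q&A is bounded by the poster session, so the latest it can start is 9:58 AM.

9:58 AM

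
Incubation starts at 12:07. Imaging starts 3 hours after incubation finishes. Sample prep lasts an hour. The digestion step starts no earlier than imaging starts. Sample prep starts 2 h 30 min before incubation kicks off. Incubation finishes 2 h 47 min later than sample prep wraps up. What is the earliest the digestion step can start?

Sample prep starts at 12:07 − 150 min = 09:37.
Sample prep ends at 09:37 + 60 min = 10:37.
Incubation ends at 10:37 + 167 min = 13:24.
Imaging starts at 13:24 + 180 min = 16:24.
The digestion step is bounded by imaging, so the earliest it can start is 16:24.

16:24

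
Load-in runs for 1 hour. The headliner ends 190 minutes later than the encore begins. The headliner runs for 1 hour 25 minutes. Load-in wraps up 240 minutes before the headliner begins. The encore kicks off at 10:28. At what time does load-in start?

07:13

The headliner ends at 10:28 + 190 min = 13:38.
The headliner starts at 13:38 − 85 min = 12:13.
Load-in ends at 12:13 − 240 min = 08:13.
Load-in starts at 08:13 − 60 min = 07:13.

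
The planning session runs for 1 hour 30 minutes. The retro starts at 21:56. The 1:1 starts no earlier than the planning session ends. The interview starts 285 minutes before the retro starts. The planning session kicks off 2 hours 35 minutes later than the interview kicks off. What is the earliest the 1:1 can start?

21:16

The interview starts at 21:56 − 285 min = 17:11.
The planning session starts at 17:11 + 155 min = 19:46.
The planning session ends at 19:46 + 90 min = 21:16.
The 1:1 is bounded by the planning session, so the earliest it can start is 21:16.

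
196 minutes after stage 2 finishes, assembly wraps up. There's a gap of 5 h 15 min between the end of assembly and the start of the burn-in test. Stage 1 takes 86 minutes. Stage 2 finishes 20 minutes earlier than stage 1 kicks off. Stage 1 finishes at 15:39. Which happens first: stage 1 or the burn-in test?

Stage 1 starts at 15:39 − 86 min = 14:13.
Stage 2 ends at 14:13 − 20 min = 13:53.
Assembly ends at 13:53 + 196 min = 17:09.
The burn-in test starts at 17:09 + 315 min = 22:24.
Stage 1 starts at 14:13 and the burn-in test starts at 22:24, so stage 1 is first.

stage 1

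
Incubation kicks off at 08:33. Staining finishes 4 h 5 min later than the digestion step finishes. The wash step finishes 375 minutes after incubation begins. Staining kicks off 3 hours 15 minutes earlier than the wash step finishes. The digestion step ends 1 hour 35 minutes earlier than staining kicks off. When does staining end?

14:03

The wash step ends at 08:33 + 375 min = 14:48.
Staining starts at 14:48 − 195 min = 11:33.
The digestion step ends at 11:33 − 95 min = 09:58.
Staining ends at 09:58 + 245 min = 14:03.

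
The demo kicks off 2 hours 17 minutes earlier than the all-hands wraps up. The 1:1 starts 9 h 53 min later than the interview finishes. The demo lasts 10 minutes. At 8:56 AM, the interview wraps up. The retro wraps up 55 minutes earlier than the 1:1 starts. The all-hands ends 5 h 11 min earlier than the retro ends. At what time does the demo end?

The 1:1 starts at 8:56 AM + 593 min = 6:49 PM.
The retro ends at 6:49 PM − 55 min = 5:54 PM.
The all-hands ends at 5:54 PM − 311 min = 12:43 PM.
The demo starts at 12:43 PM − 137 min = 10:26 AM.
The demo ends at 10:26 AM + 10 min = 10:36 AM.

10:36 AM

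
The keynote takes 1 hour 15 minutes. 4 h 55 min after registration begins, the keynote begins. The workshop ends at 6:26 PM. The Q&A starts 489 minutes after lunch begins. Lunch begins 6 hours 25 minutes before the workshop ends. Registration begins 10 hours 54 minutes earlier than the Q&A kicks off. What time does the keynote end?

Lunch starts at 6:26 PM − 385 min = 12:01 PM.
The Q&A starts at 12:01 PM + 489 min = 8:10 PM.
Registration starts at 8:10 PM − 654 min = 9:16 AM.
The keynote starts at 9:16 AM + 295 min = 2:11 PM.
The keynote ends at 2:11 PM + 75 min = 3:26 PM.

3:26 PM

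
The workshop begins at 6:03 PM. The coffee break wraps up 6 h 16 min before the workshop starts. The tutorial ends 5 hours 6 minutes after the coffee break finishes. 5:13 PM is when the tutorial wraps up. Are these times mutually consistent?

The coffee break ends at 6:03 PM − 376 min = 11:47 AM.
The tutorial ends at 11:47 AM + 306 min = 4:53 PM.
But the tutorial is also said to end at 5:13 PM — a 20-minute conflict.

No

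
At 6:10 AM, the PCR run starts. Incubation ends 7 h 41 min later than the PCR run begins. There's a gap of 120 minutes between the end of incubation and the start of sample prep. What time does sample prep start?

Incubation ends at 6:10 AM + 461 min = 1:51 PM.
Sample prep starts at 1:51 PM + 120 min = 3:51 PM.

3:51 PM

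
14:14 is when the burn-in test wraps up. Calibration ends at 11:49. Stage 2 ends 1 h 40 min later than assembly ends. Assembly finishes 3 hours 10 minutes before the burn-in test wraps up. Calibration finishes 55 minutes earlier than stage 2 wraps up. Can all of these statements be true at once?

Assembly ends at 14:14 − 190 min = 11:04.
Stage 2 ends at 11:04 + 100 min = 12:44.
Calibration ends at 12:44 − 55 min = 11:49.
That matches the stated 11:49, so the schedule is consistent.

Yes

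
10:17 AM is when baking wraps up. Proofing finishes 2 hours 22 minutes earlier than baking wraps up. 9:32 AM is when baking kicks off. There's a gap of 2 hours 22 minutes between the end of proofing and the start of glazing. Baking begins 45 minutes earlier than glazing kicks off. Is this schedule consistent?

Yes

Proofing ends at 10:17 AM − 142 min = 7:55 AM.
Glazing starts at 7:55 AM + 142 min = 10:17 AM.
Baking starts at 10:17 AM − 45 min = 9:32 AM.
That matches the stated 9:32 AM, so the schedule is consistent.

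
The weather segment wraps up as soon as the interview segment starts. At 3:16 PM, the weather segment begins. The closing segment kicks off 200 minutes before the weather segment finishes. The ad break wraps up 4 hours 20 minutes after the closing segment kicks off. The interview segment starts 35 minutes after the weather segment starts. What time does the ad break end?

The interview segment starts at 3:16 PM + 35 min = 3:51 PM.
So the weather segment ends at 3:51 PM.
The closing segment starts at 3:51 PM − 200 min = 12:31 PM.
The ad break ends at 12:31 PM + 260 min = 4:51 PM.

4:51 PM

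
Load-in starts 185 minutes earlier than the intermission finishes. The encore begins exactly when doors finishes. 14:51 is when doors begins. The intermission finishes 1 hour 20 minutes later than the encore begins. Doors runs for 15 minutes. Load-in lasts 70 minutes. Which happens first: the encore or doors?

Doors ends at 14:51 + 15 min = 15:06.
So the encore starts at 15:06.
The encore starts at 15:06 and doors starts at 14:51, so doors is first.

doors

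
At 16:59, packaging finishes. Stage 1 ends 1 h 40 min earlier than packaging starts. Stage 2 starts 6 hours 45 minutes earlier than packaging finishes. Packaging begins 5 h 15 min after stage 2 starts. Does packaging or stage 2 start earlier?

stage 2

Stage 2 starts at 16:59 − 405 min = 10:14.
Packaging starts at 10:14 + 315 min = 15:29.
Packaging starts at 15:29 and stage 2 starts at 10:14, so stage 2 is first.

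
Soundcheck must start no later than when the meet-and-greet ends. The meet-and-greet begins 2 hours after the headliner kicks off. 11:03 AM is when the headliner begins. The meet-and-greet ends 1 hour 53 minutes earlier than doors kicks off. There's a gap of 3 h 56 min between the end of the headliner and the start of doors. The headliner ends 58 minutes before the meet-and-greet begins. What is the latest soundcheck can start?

The meet-and-greet starts at 11:03 AM + 120 min = 1:03 PM.
The headliner ends at 1:03 PM − 58 min = 12:05 PM.
Doors starts at 12:05 PM + 236 min = 4:01 PM.
The meet-and-greet ends at 4:01 PM − 113 min = 2:08 PM.
Soundcheck is bounded by the meet-and-greet, so the latest it can start is 2:08 PM.

2:08 PM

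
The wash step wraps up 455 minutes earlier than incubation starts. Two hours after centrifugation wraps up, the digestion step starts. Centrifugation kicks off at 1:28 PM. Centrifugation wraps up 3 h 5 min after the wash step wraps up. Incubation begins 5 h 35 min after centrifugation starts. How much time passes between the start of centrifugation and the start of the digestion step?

185 minutes

Incubation starts at 1:28 PM + 335 min = 7:03 PM.
The wash step ends at 7:03 PM − 455 min = 11:28 AM.
Centrifugation ends at 11:28 AM + 185 min = 2:33 PM.
The digestion step starts at 2:33 PM + 120 min = 4:33 PM.
From 1:28 PM to 4:33 PM is 185 minutes.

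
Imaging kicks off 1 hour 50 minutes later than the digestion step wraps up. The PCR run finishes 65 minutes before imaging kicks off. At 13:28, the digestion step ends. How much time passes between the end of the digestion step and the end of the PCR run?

45 minutes

Imaging starts at 13:28 + 110 min = 15:18.
The PCR run ends at 15:18 − 65 min = 14:13.
From 13:28 to 14:13 is 45 minutes.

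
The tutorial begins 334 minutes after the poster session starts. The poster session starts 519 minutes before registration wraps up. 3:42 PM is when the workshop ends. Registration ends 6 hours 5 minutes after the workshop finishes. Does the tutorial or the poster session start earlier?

the poster session

Registration ends at 3:42 PM + 365 min = 9:47 PM.
The poster session starts at 9:47 PM − 519 min = 1:08 PM.
The tutorial starts at 1:08 PM + 334 min = 6:42 PM.
The tutorial starts at 6:42 PM and the poster session starts at 1:08 PM, so the poster session is first.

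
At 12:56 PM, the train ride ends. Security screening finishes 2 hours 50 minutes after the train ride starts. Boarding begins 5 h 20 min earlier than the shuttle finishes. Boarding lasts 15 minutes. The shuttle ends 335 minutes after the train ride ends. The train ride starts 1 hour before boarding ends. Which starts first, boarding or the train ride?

the train ride

The shuttle ends at 12:56 PM + 335 min = 6:31 PM.
Boarding starts at 6:31 PM − 320 min = 1:11 PM.
Boarding ends at 1:11 PM + 15 min = 1:26 PM.
The train ride starts at 1:26 PM − 60 min = 12:26 PM.
Boarding starts at 1:11 PM and the train ride starts at 12:26 PM, so the train ride is first.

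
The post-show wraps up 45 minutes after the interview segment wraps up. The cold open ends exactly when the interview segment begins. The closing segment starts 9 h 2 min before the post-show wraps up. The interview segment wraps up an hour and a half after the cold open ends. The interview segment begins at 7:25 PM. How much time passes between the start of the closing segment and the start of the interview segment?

The cold open ends at 7:25 PM.
The interview segment ends at 7:25 PM + 90 min = 8:55 PM.
The post-show ends at 8:55 PM + 45 min = 9:40 PM.
The closing segment starts at 9:40 PM − 542 min = 12:38 PM.
From 12:38 PM to 7:25 PM is 6 hours 47 minutes.

6 hours 47 minutes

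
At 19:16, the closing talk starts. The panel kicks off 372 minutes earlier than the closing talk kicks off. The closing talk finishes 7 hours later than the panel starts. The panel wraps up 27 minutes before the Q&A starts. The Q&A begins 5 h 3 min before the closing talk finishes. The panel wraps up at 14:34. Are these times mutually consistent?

Yes

The panel starts at 19:16 − 372 min = 13:04.
The closing talk ends at 13:04 + 420 min = 20:04.
The Q&A starts at 20:04 − 303 min = 15:01.
The panel ends at 15:01 − 27 min = 14:34.
That matches the stated 14:34, so the schedule is consistent.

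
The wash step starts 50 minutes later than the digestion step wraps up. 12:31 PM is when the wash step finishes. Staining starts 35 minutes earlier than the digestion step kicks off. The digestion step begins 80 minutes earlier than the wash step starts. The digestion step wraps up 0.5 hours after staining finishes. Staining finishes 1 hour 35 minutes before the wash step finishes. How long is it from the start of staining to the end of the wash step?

Staining ends at 12:31 PM − 95 min = 10:56 AM.
The digestion step ends at 10:56 AM + 30 min = 11:26 AM.
The wash step starts at 11:26 AM + 50 min = 12:16 PM.
The digestion step starts at 12:16 PM − 80 min = 10:56 AM.
Staining starts at 10:56 AM − 35 min = 10:21 AM.
From 10:21 AM to 12:31 PM is 2 h 10 min.

2 h 10 min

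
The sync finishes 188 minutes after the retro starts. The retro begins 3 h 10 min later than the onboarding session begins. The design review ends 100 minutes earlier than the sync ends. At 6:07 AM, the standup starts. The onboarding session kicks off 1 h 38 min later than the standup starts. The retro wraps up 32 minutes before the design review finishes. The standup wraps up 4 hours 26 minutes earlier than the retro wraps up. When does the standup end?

7:25 AM

The onboarding session starts at 6:07 AM + 98 min = 7:45 AM.
The retro starts at 7:45 AM + 190 min = 10:55 AM.
The sync ends at 10:55 AM + 188 min = 2:03 PM.
The design review ends at 2:03 PM − 100 min = 12:23 PM.
The retro ends at 12:23 PM − 32 min = 11:51 AM.
The standup ends at 11:51 AM − 266 min = 7:25 AM.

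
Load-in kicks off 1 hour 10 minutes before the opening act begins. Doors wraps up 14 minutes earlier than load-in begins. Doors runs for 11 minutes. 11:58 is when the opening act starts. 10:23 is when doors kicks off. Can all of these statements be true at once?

Yes

Load-in starts at 11:58 − 70 min = 10:48.
Doors ends at 10:48 − 14 min = 10:34.
Doors starts at 10:34 − 11 min = 10:23.
That matches the stated 10:23, so the schedule is consistent.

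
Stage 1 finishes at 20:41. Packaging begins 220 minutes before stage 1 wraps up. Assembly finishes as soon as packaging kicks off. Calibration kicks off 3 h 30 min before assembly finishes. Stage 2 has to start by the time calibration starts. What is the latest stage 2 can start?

13:31

Packaging starts at 20:41 − 220 min = 17:01.
So assembly ends at 17:01.
Calibration starts at 17:01 − 210 min = 13:31.
Stage 2 is bounded by calibration, so the latest it can start is 13:31.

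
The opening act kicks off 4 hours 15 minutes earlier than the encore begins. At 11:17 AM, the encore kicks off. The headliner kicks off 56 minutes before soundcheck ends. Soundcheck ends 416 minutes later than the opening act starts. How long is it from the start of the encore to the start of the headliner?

105 minutes

The opening act starts at 11:17 AM − 255 min = 7:02 AM.
Soundcheck ends at 7:02 AM + 416 min = 1:58 PM.
The headliner starts at 1:58 PM − 56 min = 1:02 PM.
From 11:17 AM to 1:02 PM is 105 minutes.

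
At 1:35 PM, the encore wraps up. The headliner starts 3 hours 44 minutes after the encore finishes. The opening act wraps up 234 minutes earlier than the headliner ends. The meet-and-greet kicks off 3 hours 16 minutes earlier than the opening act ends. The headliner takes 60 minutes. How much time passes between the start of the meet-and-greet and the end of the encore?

2 hours 26 minutes

The headliner starts at 1:35 PM + 224 min = 5:19 PM.
The headliner ends at 5:19 PM + 60 min = 6:19 PM.
The opening act ends at 6:19 PM − 234 min = 2:25 PM.
The meet-and-greet starts at 2:25 PM − 196 min = 11:09 AM.
From 11:09 AM to 1:35 PM is 2 hours 26 minutes.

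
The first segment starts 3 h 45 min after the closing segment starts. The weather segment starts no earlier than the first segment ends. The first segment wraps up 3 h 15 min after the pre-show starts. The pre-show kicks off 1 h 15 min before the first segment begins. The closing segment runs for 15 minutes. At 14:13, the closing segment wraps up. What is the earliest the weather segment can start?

The closing segment starts at 14:13 − 15 min = 13:58.
The first segment starts at 13:58 + 225 min = 17:43.
The pre-show starts at 17:43 − 75 min = 16:28.
The first segment ends at 16:28 + 195 min = 19:43.
The weather segment is bounded by the first segment, so the earliest it can start is 19:43.

19:43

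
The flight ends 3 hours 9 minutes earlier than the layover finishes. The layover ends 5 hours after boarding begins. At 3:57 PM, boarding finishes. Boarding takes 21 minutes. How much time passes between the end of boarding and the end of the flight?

Boarding starts at 3:57 PM − 21 min = 3:36 PM.
The layover ends at 3:36 PM + 300 min = 8:36 PM.
The flight ends at 8:36 PM − 189 min = 5:27 PM.
From 3:57 PM to 5:27 PM is an hour and a half.

an hour and a half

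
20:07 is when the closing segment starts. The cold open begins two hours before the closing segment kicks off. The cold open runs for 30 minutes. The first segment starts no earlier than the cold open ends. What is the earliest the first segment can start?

18:37

The cold open starts at 20:07 − 120 min = 18:07.
The cold open ends at 18:07 + 30 min = 18:37.
The first segment is bounded by the cold open, so the earliest it can start is 18:37.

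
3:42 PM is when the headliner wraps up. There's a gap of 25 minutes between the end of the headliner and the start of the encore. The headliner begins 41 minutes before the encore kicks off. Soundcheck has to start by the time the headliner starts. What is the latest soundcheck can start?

The encore starts at 3:42 PM + 25 min = 4:07 PM.
The headliner starts at 4:07 PM − 41 min = 3:26 PM.
Soundcheck is bounded by the headliner, so the latest it can start is 3:26 PM.

3:26 PM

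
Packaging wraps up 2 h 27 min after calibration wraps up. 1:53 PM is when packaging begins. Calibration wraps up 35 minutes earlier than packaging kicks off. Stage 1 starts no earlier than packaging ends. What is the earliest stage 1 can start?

3:45 PM

Calibration ends at 1:53 PM − 35 min = 1:18 PM.
Packaging ends at 1:18 PM + 147 min = 3:45 PM.
Stage 1 is bounded by packaging, so the earliest it can start is 3:45 PM.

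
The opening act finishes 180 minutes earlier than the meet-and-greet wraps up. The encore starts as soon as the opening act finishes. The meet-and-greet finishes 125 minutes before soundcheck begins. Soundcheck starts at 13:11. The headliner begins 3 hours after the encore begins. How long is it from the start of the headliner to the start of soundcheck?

The meet-and-greet ends at 13:11 − 125 min = 11:06.
The opening act ends at 11:06 − 180 min = 08:06.
So the encore starts at 08:06.
The headliner starts at 08:06 + 180 min = 11:06.
From 11:06 to 13:11 is 2 h 5 min.

2 h 5 min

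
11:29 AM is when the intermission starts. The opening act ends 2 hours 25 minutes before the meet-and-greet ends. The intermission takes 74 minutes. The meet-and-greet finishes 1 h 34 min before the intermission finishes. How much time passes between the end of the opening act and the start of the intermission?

The intermission ends at 11:29 AM + 74 min = 12:43 PM.
The meet-and-greet ends at 12:43 PM − 94 min = 11:09 AM.
The opening act ends at 11:09 AM − 145 min = 8:44 AM.
From 8:44 AM to 11:29 AM is 165 minutes.

165 minutes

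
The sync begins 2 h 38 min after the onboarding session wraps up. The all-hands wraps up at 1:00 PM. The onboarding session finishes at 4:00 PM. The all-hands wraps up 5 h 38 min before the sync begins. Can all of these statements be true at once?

Yes

The sync starts at 4:00 PM + 158 min = 6:38 PM.
The all-hands ends at 6:38 PM − 338 min = 1:00 PM.
That matches the stated 1:00 PM, so the schedule is consistent.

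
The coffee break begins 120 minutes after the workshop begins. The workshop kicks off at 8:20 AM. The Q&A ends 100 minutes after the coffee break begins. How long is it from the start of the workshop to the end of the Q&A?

3 h 40 min

The coffee break starts at 8:20 AM + 120 min = 10:20 AM.
The Q&A ends at 10:20 AM + 100 min = 12:00 PM.
From 8:20 AM to 12:00 PM is 3 h 40 min.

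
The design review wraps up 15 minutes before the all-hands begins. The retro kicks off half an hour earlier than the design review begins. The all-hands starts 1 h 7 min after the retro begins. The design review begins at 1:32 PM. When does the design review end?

1:54 PM

The retro starts at 1:32 PM − 30 min = 1:02 PM.
The all-hands starts at 1:02 PM + 67 min = 2:09 PM.
The design review ends at 2:09 PM − 15 min = 1:54 PM.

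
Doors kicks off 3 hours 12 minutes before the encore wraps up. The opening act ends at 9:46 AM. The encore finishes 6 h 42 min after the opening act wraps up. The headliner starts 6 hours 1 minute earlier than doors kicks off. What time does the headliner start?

7:15 AM

The encore ends at 9:46 AM + 402 min = 4:28 PM.
Doors starts at 4:28 PM − 192 min = 1:16 PM.
The headliner starts at 1:16 PM − 361 min = 7:15 AM.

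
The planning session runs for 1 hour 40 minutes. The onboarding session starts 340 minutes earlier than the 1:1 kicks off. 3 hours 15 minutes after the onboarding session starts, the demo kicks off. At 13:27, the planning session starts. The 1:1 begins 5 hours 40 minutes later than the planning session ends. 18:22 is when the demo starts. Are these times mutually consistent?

Yes

The planning session ends at 13:27 + 100 min = 15:07.
The 1:1 starts at 15:07 + 340 min = 20:47.
The onboarding session starts at 20:47 − 340 min = 15:07.
The demo starts at 15:07 + 195 min = 18:22.
That matches the stated 18:22, so the schedule is consistent.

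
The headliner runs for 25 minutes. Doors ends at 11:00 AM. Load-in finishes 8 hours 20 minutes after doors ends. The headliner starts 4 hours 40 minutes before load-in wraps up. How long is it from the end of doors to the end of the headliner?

Load-in ends at 11:00 AM + 500 min = 7:20 PM.
The headliner starts at 7:20 PM − 280 min = 2:40 PM.
The headliner ends at 2:40 PM + 25 min = 3:05 PM.
From 11:00 AM to 3:05 PM is 245 minutes.

245 minutes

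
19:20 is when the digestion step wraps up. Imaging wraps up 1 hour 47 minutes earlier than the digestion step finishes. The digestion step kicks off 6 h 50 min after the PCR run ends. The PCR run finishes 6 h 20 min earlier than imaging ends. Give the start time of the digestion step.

18:03

Imaging ends at 19:20 − 107 min = 17:33.
The PCR run ends at 17:33 − 380 min = 11:13.
The digestion step starts at 11:13 + 410 min = 18:03.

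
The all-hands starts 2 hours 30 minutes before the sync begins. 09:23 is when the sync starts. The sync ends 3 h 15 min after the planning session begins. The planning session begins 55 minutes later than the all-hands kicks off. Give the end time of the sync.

The all-hands starts at 09:23 − 150 min = 06:53.
The planning session starts at 06:53 + 55 min = 07:48.
The sync ends at 07:48 + 195 min = 11:03.

11:03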